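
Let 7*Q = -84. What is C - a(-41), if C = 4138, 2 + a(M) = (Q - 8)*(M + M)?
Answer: 2500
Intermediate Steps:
Q = -12 (Q = (⅐)*(-84) = -12)
a(M) = -2 - 40*M (a(M) = -2 + (-12 - 8)*(M + M) = -2 - 40*M)
C - a(-41) = 4138 - (-2 - 40*(-41)) = 4138 - (-2 + 1640) = 4138 - 1*1638 = 4138 - 1638 = 2500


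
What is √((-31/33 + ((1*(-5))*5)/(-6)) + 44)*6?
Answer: 3*√22858/11 ≈ 41.233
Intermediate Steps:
√((-31/33 + ((1*(-5))*5)/(-6)) + 44)*6 = √((-31*1/33 - 5*5*(-⅙)) + 44)*6 = √((-31/33 - 25*(-⅙)) + 44)*6 = √((-31/33 + 25/6) + 44)*6 = √(71/22 + 44)*6 = √(1039/22)*6 = (√22858/22)*6 = 3*√22858/11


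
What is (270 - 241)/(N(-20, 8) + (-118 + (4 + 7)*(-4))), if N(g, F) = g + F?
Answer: -1/6 ≈ -0.16667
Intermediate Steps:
N(g, F) = F + g
(270 - 241)/(N(-20, 8) + (-118 + (4 + 7)*(-4))) = (270 - 241)/((8 - 20) + (-118 + (4 + 7)*(-4))) = 29/(-12 + (-118 + 11*(-4))) = 29/(-12 + (-118 - 44)) = 29/(-12 - 162) = 29/(-174) = 29*(-1/174) = -1/6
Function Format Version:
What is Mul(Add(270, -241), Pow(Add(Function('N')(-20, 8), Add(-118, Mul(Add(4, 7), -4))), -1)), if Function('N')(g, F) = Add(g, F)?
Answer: Rational(-1, 6) ≈ -0.16667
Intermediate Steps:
Function('N')(g, F) = Add(F, g)
Mul(Add(270, -241), Pow(Add(Function('N')(-20, 8), Add(-118, Mul(Add(4, 7), -4))), -1)) = Mul(Add(270, -241), Pow(Add(Add(8, -20), Add(-118, Mul(Add(4, 7), -4))), -1)) = Mul(29, Pow(Add(-12, Add(-118, Mul(11, -4))), -1)) = Mul(29, Pow(Add(-12, Add(-118, -44)), -1)) = Mul(29, Pow(Add(-12, -162), -1)) = Mul(29, Pow(-174, -1)) = Mul(29, Rational(-1, 174)) = Rational(-1, 6)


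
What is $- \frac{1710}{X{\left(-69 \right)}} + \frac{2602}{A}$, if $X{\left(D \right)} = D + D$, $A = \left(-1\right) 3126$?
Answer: $\frac{415532}{35949} \approx 11.559$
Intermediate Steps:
$A = -3126$
$X{\left(D \right)} = 2 D$
$- \frac{1710}{X{\left(-69 \right)}} + \frac{2602}{A} = - \frac{1710}{2 \left(-69\right)} + \frac{2602}{-3126} = - \frac{1710}{-138} + 2602 \left(- \frac{1}{3126}\right) = \left(-1710\right) \left(- \frac{1}{138}\right) - \frac{1301}{1563} = \frac{285}{23} - \frac{1301}{1563} = \frac{415532}{35949}$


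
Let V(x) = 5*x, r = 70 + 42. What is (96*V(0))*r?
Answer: 0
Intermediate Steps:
r = 112
(96*V(0))*r = (96*(5*0))*112 = (96*0)*112 = 0*112 = 0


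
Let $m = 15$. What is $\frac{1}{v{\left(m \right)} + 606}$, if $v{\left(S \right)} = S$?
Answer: $\frac{1}{621} \approx 0.0016103$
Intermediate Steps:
$\frac{1}{v{\left(m \right)} + 606} = \frac{1}{15 + 606} = \frac{1}{621}$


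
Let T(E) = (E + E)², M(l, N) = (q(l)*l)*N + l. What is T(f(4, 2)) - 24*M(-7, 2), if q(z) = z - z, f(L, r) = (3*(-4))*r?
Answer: 2472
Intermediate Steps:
f(L, r) = -12*r
q(z) = 0
M(l, N) = l (M(l, N) = (0*l)*N + l = 0*N + l = 0 + l = l)
T(E) = 4*E² (T(E) = (2*E)² = 4*E²)
T(f(4, 2)) - 24*M(-7, 2) = 4*(-12*2)² - 24*(-7) = 4*(-24)² + 168 = 4*576 + 168 = 2304 + 168 = 2472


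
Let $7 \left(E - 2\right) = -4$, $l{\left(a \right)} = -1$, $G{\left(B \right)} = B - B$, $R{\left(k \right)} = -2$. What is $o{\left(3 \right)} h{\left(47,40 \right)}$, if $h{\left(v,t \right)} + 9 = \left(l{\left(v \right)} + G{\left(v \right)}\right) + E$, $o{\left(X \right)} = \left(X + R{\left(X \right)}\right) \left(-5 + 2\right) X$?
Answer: $\frac{540}{7} \approx 77.143$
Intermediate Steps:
$G{\left(B \right)} = 0$
$E = \frac{10}{7}$ ($E = 2 + \frac{1}{7} \left(-4\right) = 2 - \frac{4}{7} = \frac{10}{7} \approx 1.4286$)
$o{\left(X \right)} = X \left(6 - 3 X\right)$ ($o{\left(X \right)} = \left(X - 2\right) \left(-5 + 2\right) X = \left(-2 + X\right) \left(-3\right) X = \left(6 - 3 X\right) X = X \left(6 - 3 X\right)$)
$h{\left(v,t \right)} = - \frac{60}{7}$ ($h{\left(v,t \right)} = -9 + \left(\left(-1 + 0\right) + \frac{10}{7}\right) = -9 + \left(-1 + \frac{10}{7}\right) = -9 + \frac{3}{7} = - \frac{60}{7}$)
$o{\left(3 \right)} h{\left(47,40 \right)} = 3 \cdot 3 \left(2 - 3\right) \left(- \frac{60}{7}\right) = 3 \cdot 3 \left(-1\right) \left(- \frac{60}{7}\right) = \left(-9\right) \left(- \frac{60}{7}\right) = \frac{540}{7}$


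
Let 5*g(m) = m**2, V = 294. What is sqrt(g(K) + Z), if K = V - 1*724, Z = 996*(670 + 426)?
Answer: 2*sqrt(282149) ≈ 1062.4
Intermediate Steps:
Z = 1091616 (Z = 996*1096 = 1091616)
K = -430 (K = 294 - 1*724 = 294 - 724 = -430)
g(m) = m**2/5
sqrt(g(K) + Z) = sqrt((1/5)*(-430)**2 + 1091616) = sqrt((1/5)*184900 + 1091616) = sqrt(36980 + 1091616) = sqrt(1128596) = 2*sqrt(282149)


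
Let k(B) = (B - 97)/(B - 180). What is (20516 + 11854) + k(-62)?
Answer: 7833699/242 ≈ 32371.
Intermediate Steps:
k(B) = (-97 + B)/(-180 + B)
(20516 + 11854) + k(-62) = (20516 + 11854) + (-97 - 62)/(-180 - 62) = 32370 - 159/(-242) = 32370 - 1/242*(-159) = 32370 + 159/242 = 7833699/242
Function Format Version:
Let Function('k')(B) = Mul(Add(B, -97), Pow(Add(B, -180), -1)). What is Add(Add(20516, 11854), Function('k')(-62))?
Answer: Rational(7833699, 242) ≈ 32371.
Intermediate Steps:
Function('k')(B) = Mul(Pow(Add(-180, B), -1), Add(-97, B)) (Function('k')(B) = Mul(Add(-97, B), Pow(Add(-180, B), -1)) = Mul(Pow(Add(-180, B), -1), Add(-97, B)))
Add(Add(20516, 11854), Function('k')(-62)) = Add(Add(20516, 11854), Mul(Pow(Add(-180, -62), -1), Add(-97, -62))) = Add(32370, Mul(Pow(-242, -1), -159)) = Add(32370, Mul(Rational(-1, 242), -159)) = Add(32370, Rational(159, 242)) = Rational(7833699, 242)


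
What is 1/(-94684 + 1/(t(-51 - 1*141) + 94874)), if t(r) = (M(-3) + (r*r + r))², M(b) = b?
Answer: -1344710435/127322562827539 ≈ -1.0561e-5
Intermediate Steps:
t(r) = (-3 + r + r²)² (t(r) = (-3 + (r*r + r))² = (-3 + (r² + r))² = (-3 + (r + r²))² = (-3 + r + r²)²)
1/(-94684 + 1/(t(-51 - 1*141) + 94874)) = 1/(-94684 + 1/((-3 + (-51 - 1*141) + (-51 - 1*141)²)² + 94874)) = 1/(-94684 + 1/((-3 + (-51 - 141) + (-51 - 141)²)² + 94874)) = 1/(-94684 + 1/((-3 - 192 + (-192)²)² + 94874)) = 1/(-94684 + 1/((-3 - 192 + 36864)² + 94874)) = 1/(-94684 + 1/(36669² + 94874)) = 1/(-94684 + 1/(1344615561 + 94874)) = 1/(-94684 + 1/1344710435) = 1/(-127322562827539/1344710435) = -1344710435/127322562827539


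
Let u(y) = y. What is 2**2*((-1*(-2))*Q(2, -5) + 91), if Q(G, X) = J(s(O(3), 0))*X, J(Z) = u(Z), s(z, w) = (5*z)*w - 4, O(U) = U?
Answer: 524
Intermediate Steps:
s(z, w) = -4 + 5*w*z (s(z, w) = 5*w*z - 4 = -4 + 5*w*z)
J(Z) = Z
Q(G, X) = -4*X (Q(G, X) = (-4 + 5*0*3)*X = (-4 + 0)*X = -4*X)
2**2*((-1*(-2))*Q(2, -5) + 91) = 2**2*((-1*(-2))*(-4*(-5)) + 91) = 4*(2*20 + 91) = 4*(40 + 91) = 4*131 = 524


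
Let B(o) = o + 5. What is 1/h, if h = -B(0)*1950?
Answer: -1/9750 ≈ -0.00010256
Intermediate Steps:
B(o) = 5 + o
h = -9750 (h = -(5 + 0)*1950 = -1*5*1950 = -5*1950 = -9750)
1/h = 1/(-9750) = -1/9750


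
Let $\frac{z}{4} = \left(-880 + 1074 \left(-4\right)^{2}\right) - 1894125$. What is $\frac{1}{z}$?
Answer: $- \frac{1}{7511284} \approx -1.3313 \cdot 10^{-7}$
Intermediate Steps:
$z = -7511284$ ($z = 4 \left(\left(-880 + 1074 \left(-4\right)^{2}\right) - 1894125\right) = 4 \left(\left(-880 + 1074 \cdot 16\right) - 1894125\right) = 4 \left(\left(-880 + 17184\right) - 1894125\right) = 4 \left(16304 - 1894125\right) = 4 \left(-1877821\right) = -7511284$)
$\frac{1}{z} = \frac{1}{-7511284} = - \frac{1}{7511284}$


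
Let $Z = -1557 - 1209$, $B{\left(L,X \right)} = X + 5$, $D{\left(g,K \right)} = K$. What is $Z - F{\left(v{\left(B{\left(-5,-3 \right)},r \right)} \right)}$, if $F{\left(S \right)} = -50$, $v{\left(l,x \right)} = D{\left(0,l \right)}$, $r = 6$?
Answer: $-2716$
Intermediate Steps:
$B{\left(L,X \right)} = 5 + X$
$v{\left(l,x \right)} = l$
$Z = -2766$ ($Z = -1557 - 1209 = -2766$)
$Z - F{\left(v{\left(B{\left(-5,-3 \right)},r \right)} \right)} = -2766 - -50 = -2766 + 50 = -2716$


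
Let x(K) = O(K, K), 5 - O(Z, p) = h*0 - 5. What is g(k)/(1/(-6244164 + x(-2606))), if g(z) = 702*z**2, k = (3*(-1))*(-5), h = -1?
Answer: -986264124300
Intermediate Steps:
O(Z, p) = 10 (O(Z, p) = 5 - (-1*0 - 5) = 5 - (0 - 5) = 5 - 1*(-5) = 5 + 5 = 10)
x(K) = 10
k = 15 (k = -3*(-5) = 15)
g(k)/(1/(-6244164 + x(-2606))) = (702*15**2)/(1/(-6244164 + 10)) = (702*225)/(1/(-6244154)) = 157950/(-1/6244154) = 157950*(-6244154) = -986264124300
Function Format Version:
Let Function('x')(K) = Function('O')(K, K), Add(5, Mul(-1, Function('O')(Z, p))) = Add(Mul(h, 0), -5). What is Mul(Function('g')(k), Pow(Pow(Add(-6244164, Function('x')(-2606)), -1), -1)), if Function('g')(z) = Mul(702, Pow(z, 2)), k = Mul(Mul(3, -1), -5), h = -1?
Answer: -986264124300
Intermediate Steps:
Function('O')(Z, p) = 10 (Function('O')(Z, p) = Add(5, Mul(-1, Add(Mul(-1, 0), -5))) = Add(5, Mul(-1, Add(0, -5))) = Add(5, Mul(-1, -5)) = Add(5, 5) = 10)
Function('x')(K) = 10
k = 15 (k = Mul(-3, -5) = 15)
Mul(Function('g')(k), Pow(Pow(Add(-6244164, Function('x')(-2606)), -1), -1)) = Mul(Mul(702, Pow(15, 2)), Pow(Pow(Add(-6244164, 10), -1), -1)) = Mul(Mul(702, 225), Pow(Pow(-6244154, -1), -1)) = Mul(157950, Pow(Rational(-1, 6244154), -1)) = Mul(157950, -6244154) = -986264124300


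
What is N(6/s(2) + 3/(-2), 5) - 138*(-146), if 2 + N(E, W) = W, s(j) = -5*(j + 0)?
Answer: 20151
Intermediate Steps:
s(j) = -5*j
N(E, W) = -2 + W
N(6/s(2) + 3/(-2), 5) - 138*(-146) = (-2 + 5) - 138*(-146) = 3 + 20148 = 20151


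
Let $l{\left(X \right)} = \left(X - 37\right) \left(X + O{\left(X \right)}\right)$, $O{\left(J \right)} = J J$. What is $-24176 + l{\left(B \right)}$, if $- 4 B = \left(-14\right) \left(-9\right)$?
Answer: $- \frac{719899}{8} \approx -89987.0$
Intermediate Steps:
$B = - \frac{63}{2}$ ($B = - \frac{\left(-14\right) \left(-9\right)}{4} = \left(- \frac{1}{4}\right) 126 = - \frac{63}{2} \approx -31.5$)
$O{\left(J \right)} = J^{2}$
$l{\left(X \right)} = \left(-37 + X\right) \left(X + X^{2}\right)$ ($l{\left(X \right)} = \left(X - 37\right) \left(X + X^{2}\right) = \left(-37 + X\right) \left(X + X^{2}\right)$)
$-24176 + l{\left(B \right)} = -24176 - \frac{63 \left(-37 + \left(- \frac{63}{2}\right)^{2} - -1134\right)}{2} = -24176 - \frac{63 \left(-37 + \frac{3969}{4} + 1134\right)}{2} = -24176 - \frac{526491}{8} = - \frac{719899}{8}$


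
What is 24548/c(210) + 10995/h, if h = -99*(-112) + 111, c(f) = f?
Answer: 46203667/391965 ≈ 117.88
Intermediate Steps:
h = 11199 (h = 11088 + 111 = 11199)
24548/c(210) + 10995/h = 24548/210 + 10995/11199 = 24548*(1/210) + 10995*(1/11199) = 12274/105 + 3665/3733 = 46203667/391965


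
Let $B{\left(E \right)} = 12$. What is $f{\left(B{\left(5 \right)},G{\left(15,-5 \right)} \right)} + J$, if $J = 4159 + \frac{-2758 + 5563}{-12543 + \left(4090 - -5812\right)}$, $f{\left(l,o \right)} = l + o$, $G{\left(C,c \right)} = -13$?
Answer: $\frac{10978473}{2641} \approx 4156.9$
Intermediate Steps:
$J = \frac{10981114}{2641}$ ($J = 4159 + \frac{2805}{-12543 + \left(4090 + 5812\right)} = 4159 + \frac{2805}{-12543 + 9902} = 4159 + \frac{2805}{-2641} = 4159 + 2805 \left(- \frac{1}{2641}\right) = 4159 - \frac{2805}{2641} = \frac{10981114}{2641} \approx 4157.9$)
$f{\left(B{\left(5 \right)},G{\left(15,-5 \right)} \right)} + J = \left(12 - 13\right) + \frac{10981114}{2641} = -1 + \frac{10981114}{2641} = \frac{10978473}{2641}$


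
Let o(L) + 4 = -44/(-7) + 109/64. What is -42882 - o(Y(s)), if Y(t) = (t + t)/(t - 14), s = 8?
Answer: -19212923/448 ≈ -42886.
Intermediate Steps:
Y(t) = 2*t/(-14 + t) (Y(t) = (2*t)/(-14 + t) = 2*t/(-14 + t))
o(L) = 1787/448 (o(L) = -4 + (-44/(-7) + 109/64) = -4 + (-44*(-⅐) + 109*(1/64)) = -4 + (44/7 + 109/64) = -4 + 3579/448 = 1787/448)
-42882 - o(Y(s)) = -42882 - 1*1787/448 = -42882 - 1787/448 = -19212923/448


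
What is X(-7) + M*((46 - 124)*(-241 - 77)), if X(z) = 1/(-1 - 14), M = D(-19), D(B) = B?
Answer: -7069141/15 ≈ -4.7128e+5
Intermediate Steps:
M = -19
X(z) = -1/15 (X(z) = 1/(-15) = -1/15)
X(-7) + M*((46 - 124)*(-241 - 77)) = -1/15 - 19*(46 - 124)*(-241 - 77) = -1/15 - (-1482)*(-318) = -1/15 - 19*24804 = -1/15 - 471276 = -7069141/15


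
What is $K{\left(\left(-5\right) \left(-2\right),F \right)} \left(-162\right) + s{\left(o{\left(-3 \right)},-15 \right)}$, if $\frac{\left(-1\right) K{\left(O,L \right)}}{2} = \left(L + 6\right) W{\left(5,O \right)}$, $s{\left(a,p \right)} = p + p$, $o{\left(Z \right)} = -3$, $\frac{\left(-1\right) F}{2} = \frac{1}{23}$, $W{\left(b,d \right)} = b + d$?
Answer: $\frac{660270}{23} \approx 28707.0$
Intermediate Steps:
$F = - \frac{2}{23} \approx -0.086957$
$s{\left(a,p \right)} = 2 p$
$K{\left(O,L \right)} = - 2 \left(5 + O\right) \left(6 + L\right)$ ($K{\left(O,L \right)} = - 2 \left(L + 6\right) \left(5 + O\right) = - 2 \left(6 + L\right) \left(5 + O\right) = - 2 \left(5 + O\right) \left(6 + L\right)$)
$K{\left(\left(-5\right) \left(-2\right),F \right)} \left(-162\right) + s{\left(o{\left(-3 \right)},-15 \right)} = - 2 \left(5 - -10\right) \left(6 - \frac{2}{23}\right) \left(-162\right) + 2 \left(-15\right) = \left(-2\right) \left(5 + 10\right) \frac{136}{23} \left(-162\right) - 30 = \left(-2\right) 15 \cdot \frac{136}{23} \left(-162\right) - 30 = \left(- \frac{4080}{23}\right) \left(-162\right) - 30 = \frac{660960}{23} - 30 = \frac{660270}{23}$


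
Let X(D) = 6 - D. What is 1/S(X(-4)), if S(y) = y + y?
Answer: 1/20 ≈ 0.050000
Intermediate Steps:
S(y) = 2*y
1/S(X(-4)) = 1/(2*(6 - 1*(-4))) = 1/(2*(6 + 4)) = 1/(2*10) = 1/20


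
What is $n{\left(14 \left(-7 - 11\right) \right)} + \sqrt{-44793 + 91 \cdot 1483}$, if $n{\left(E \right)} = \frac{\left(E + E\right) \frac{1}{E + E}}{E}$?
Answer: $- \frac{1}{252} + 28 \sqrt{115} \approx 300.26$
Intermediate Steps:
$n{\left(E \right)} = \frac{1}{E}$ ($n{\left(E \right)} = \frac{2 E \frac{1}{2 E}}{E} = 1 \frac{1}{E} = \frac{1}{E}$)
$n{\left(14 \left(-7 - 11\right) \right)} + \sqrt{-44793 + 91 \cdot 1483} = \frac{1}{14 \left(-7 - 11\right)} + \sqrt{-44793 + 91 \cdot 1483} = \frac{1}{14 \left(-18\right)} + \sqrt{-44793 + 134953} = \frac{1}{-252} + \sqrt{90160} = - \frac{1}{252} + 28 \sqrt{115}$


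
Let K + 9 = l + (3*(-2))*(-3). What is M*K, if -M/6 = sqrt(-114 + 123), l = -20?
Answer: 198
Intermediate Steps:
M = -18 (M = -6*sqrt(-114 + 123) = -6*sqrt(9) = -6*3 = -18)
K = -11 (K = -9 + (-20 + (3*(-2))*(-3)) = -9 + (-20 - 6*(-3)) = -9 + (-20 + 18) = -9 - 2 = -11)
M*K = -18*(-11) = 198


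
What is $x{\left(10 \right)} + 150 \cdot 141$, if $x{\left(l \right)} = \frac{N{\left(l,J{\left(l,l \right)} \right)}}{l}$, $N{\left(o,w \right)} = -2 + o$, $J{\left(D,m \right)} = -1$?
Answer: $\frac{105754}{5} \approx 21151.0$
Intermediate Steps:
$x{\left(l \right)} = \frac{-2 + l}{l}$
$x{\left(10 \right)} + 150 \cdot 141 = \frac{-2 + 10}{10} + 150 \cdot 141 = \frac{1}{10} \cdot 8 + 21150 = \frac{4}{5} + 21150 = \frac{105754}{5}$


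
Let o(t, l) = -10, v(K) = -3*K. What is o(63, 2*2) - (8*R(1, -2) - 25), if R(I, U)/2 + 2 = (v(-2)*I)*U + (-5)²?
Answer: -161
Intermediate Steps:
R(I, U) = 46 + 12*I*U (R(I, U) = -4 + 2*(((-3*(-2))*I)*U + (-5)²) = -4 + 2*((6*I)*U + 25) = -4 + 2*(6*I*U + 25) = -4 + 2*(25 + 6*I*U) = -4 + (50 + 12*I*U) = 46 + 12*I*U)
o(63, 2*2) - (8*R(1, -2) - 25) = -10 - (8*(46 + 12*1*(-2)) - 25) = -10 - (8*(46 - 24) - 25) = -10 - (8*22 - 25) = -10 - (176 - 25) = -10 - 1*151 = -10 - 151 = -161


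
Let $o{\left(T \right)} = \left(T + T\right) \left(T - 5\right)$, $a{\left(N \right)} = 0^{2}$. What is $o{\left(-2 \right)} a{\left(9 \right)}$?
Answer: $0$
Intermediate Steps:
$a{\left(N \right)} = 0$
$o{\left(T \right)} = 2 T \left(-5 + T\right)$
$o{\left(-2 \right)} a{\left(9 \right)} = 2 \left(-2\right) \left(-5 - 2\right) 0 = 2 \left(-2\right) \left(-7\right) 0 = 28 \cdot 0 = 0$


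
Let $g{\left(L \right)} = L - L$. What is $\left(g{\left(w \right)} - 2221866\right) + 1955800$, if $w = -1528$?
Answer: $-266066$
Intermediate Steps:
$g{\left(L \right)} = 0$
$\left(g{\left(w \right)} - 2221866\right) + 1955800 = \left(0 - 2221866\right) + 1955800 = -2221866 + 1955800 = -266066$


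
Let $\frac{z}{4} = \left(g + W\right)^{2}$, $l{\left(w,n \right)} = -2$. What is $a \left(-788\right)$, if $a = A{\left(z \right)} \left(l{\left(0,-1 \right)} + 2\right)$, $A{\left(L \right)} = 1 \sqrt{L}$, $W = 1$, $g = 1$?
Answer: $0$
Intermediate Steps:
$z = 16$ ($z = 4 \left(1 + 1\right)^{2} = 4 \cdot 2^{2} = 4 \cdot 4 = 16$)
$A{\left(L \right)} = \sqrt{L}$
$a = 0$ ($a = \sqrt{16} \left(-2 + 2\right) = 4 \cdot 0 = 0$)
$a \left(-788\right) = 0 \left(-788\right) = 0$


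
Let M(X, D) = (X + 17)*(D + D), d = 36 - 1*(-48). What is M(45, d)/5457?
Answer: 3472/1819 ≈ 1.9087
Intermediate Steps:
d = 84 (d = 36 + 48 = 84)
M(X, D) = 2*D*(17 + X) (M(X, D) = (17 + X)*(2*D) = 2*D*(17 + X))
M(45, d)/5457 = (2*84*(17 + 45))/5457 = (2*84*62)*(1/5457) = 10416*(1/5457) = 3472/1819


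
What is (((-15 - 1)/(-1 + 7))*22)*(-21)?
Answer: 1232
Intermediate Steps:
(((-15 - 1)/(-1 + 7))*22)*(-21) = (-16/6*22)*(-21) = (-16*⅙*22)*(-21) = -8/3*22*(-21) = -176/3*(-21) = 1232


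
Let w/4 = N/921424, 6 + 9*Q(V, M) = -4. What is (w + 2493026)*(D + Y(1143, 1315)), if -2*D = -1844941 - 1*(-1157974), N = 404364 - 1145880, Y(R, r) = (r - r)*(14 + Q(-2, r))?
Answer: 98628325465610145/115178 ≈ 8.5631e+11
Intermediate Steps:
Q(V, M) = -10/9 (Q(V, M) = -2/3 + (1/9)*(-4) = -2/3 - 4/9 = -10/9)
Y(R, r) = 0 (Y(R, r) = (r - r)*(14 - 10/9) = 0*(116/9) = 0)
N = -741516
D = 686967/2 (D = -(-1844941 - 1*(-1157974))/2 = -(-1844941 + 1157974)/2 = -1/2*(-686967) = 686967/2 ≈ 3.4348e+5)
w = -185379/57589 (w = 4*(-741516/921424) = 4*(-741516*1/921424) = 4*(-185379/230356) = -185379/57589 ≈ -3.2190)
(w + 2493026)*(D + Y(1143, 1315)) = (-185379/57589 + 2493026)*(686967/2 + 0) = (143570688935/57589)*(686967/2) = 98628325465610145/115178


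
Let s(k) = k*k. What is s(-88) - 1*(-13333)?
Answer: 21077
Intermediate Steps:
s(k) = k**2
s(-88) - 1*(-13333) = (-88)**2 - 1*(-13333) = 7744 + 13333 = 21077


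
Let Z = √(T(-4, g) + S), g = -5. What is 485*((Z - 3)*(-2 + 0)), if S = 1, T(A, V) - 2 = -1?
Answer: 2910 - 970*√2 ≈ 1538.2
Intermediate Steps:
T(A, V) = 1 (T(A, V) = 2 - 1 = 1)
Z = √2 (Z = √(1 + 1) = √2 ≈ 1.4142)
485*((Z - 3)*(-2 + 0)) = 485*((√2 - 3)*(-2 + 0)) = 485*((-3 + √2)*(-2)) = 485*(6 - 2*√2) = 2910 - 970*√2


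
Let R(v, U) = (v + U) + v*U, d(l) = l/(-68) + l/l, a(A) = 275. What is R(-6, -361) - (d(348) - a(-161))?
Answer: 35328/17 ≈ 2078.1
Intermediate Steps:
d(l) = 1 - l/68 (d(l) = l*(-1/68) + 1 = -l/68 + 1 = 1 - l/68)
R(v, U) = U + v + U*v (R(v, U) = (U + v) + U*v = U + v + U*v)
R(-6, -361) - (d(348) - a(-161)) = (-361 - 6 - 361*(-6)) - ((1 - 1/68*348) - 1*275) = (-361 - 6 + 2166) - ((1 - 87/17) - 275) = 1799 - (-70/17 - 275) = 1799 - 1*(-4745/17) = 1799 + 4745/17 = 35328/17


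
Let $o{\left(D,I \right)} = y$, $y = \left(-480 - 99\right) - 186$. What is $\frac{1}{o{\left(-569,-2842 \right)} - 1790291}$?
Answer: $- \frac{1}{1791056} \approx -5.5833 \cdot 10^{-7}$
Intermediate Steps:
$y = -765$ ($y = -579 - 186 = -765$)
$o{\left(D,I \right)} = -765$
$\frac{1}{o{\left(-569,-2842 \right)} - 1790291} = \frac{1}{-765 - 1790291} = \frac{1}{-1791056} = - \frac{1}{1791056}$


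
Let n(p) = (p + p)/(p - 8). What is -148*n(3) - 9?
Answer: 843/5 ≈ 168.60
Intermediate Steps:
n(p) = 2*p/(-8 + p) (n(p) = (2*p)/(-8 + p) = 2*p/(-8 + p))
-148*n(3) - 9 = -296*3/(-8 + 3) - 9 = -296*3/(-5) - 9 = -296*3*(-1)/5 - 9 = -148*(-6/5) - 9 = 888/5 - 9 = 843/5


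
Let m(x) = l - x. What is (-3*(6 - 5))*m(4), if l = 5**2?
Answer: -63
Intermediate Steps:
l = 25
m(x) = 25 - x
(-3*(6 - 5))*m(4) = (-3*(6 - 5))*(25 - 1*4) = (-3)*(25 - 4) = -3*1*21 = -3*21 = -63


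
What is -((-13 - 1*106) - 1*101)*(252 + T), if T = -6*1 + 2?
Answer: 54560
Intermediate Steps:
T = -4 (T = -6 + 2 = -4)
-((-13 - 1*106) - 1*101)*(252 + T) = -((-13 - 1*106) - 1*101)*(252 - 4) = -((-13 - 106) - 101)*248 = -(-119 - 101)*248 = -(-220)*248 = -1*(-54560) = 54560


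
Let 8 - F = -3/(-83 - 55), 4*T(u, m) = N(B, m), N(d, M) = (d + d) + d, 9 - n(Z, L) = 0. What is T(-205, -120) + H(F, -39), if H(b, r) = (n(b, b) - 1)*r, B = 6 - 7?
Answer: -1251/4 ≈ -312.75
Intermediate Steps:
n(Z, L) = 9 (n(Z, L) = 9 - 1*0 = 9 + 0 = 9)
B = -1
N(d, M) = 3*d (N(d, M) = 2*d + d = 3*d)
T(u, m) = -3/4 (T(u, m) = (3*(-1))/4 = (1/4)*(-3) = -3/4)
F = 367/46 (F = 8 - (-3)/(-83 - 55) = 8 - (-3)/(-138) = 8 - (-3)*(-1)/138 = 8 - 1*1/46 = 8 - 1/46 = 367/46 ≈ 7.9783)
H(b, r) = 8*r (H(b, r) = (9 - 1)*r = 8*r)
T(-205, -120) + H(F, -39) = -3/4 + 8*(-39) = -3/4 - 312 = -1251/4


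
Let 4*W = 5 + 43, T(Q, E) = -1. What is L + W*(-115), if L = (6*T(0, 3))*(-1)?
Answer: -1374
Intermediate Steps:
W = 12 (W = (5 + 43)/4 = (¼)*48 = 12)
L = 6 (L = (6*(-1))*(-1) = -6*(-1) = 6)
L + W*(-115) = 6 + 12*(-115) = 6 - 1380 = -1374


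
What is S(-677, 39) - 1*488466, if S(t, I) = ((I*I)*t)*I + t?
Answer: -40648106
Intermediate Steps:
S(t, I) = t + t*I**3 (S(t, I) = (I**2*t)*I + t = (t*I**2)*I + t = t*I**3 + t = t + t*I**3)
S(-677, 39) - 1*488466 = -677*(1 + 39**3) - 1*488466 = -677*(1 + 59319) - 488466 = -677*59320 - 488466 = -40159640 - 488466 = -40648106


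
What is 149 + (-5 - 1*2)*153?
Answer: -922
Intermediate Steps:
149 + (-5 - 1*2)*153 = 149 + (-5 - 2)*153 = 149 - 7*153 = 149 - 1071 = -922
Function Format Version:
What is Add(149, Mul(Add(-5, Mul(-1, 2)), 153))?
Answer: -922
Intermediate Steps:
Add(149, Mul(Add(-5, Mul(-1, 2)), 153)) = Add(149, Mul(Add(-5, -2), 153)) = Add(149, Mul(-7, 153)) = Add(149, -1071) = -922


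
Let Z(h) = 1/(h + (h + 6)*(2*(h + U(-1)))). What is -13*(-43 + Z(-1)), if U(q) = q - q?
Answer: 6162/11 ≈ 560.18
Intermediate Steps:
U(q) = 0
Z(h) = 1/(h + 2*h*(6 + h)) (Z(h) = 1/(h + (h + 6)*(2*(h + 0))) = 1/(h + (6 + h)*(2*h)) = 1/(h + 2*h*(6 + h)))
-13*(-43 + Z(-1)) = -13*(-43 + 1/((-1)*(13 + 2*(-1)))) = -13*(-43 - 1/(13 - 2)) = -13*(-43 - 1/11) = -13*(-474/11) = 6162/11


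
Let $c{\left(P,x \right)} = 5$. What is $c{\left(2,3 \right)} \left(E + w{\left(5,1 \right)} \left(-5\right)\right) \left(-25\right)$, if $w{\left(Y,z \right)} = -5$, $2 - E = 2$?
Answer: $-3125$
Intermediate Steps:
$E = 0$ ($E = 2 - 2 = 0$)
$c{\left(2,3 \right)} \left(E + w{\left(5,1 \right)} \left(-5\right)\right) \left(-25\right) = 5 \left(0 - -25\right) \left(-25\right) = 5 \left(0 + 25\right) \left(-25\right) = 5 \cdot 25 \left(-25\right) = 125 \left(-25\right) = -3125$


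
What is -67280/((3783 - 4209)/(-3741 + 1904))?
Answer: -61796680/213 ≈ -2.9013e+5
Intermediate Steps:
-67280/((3783 - 4209)/(-3741 + 1904)) = -67280/((-426/(-1837))) = -67280/((-426*(-1/1837))) = -67280/426/1837 = -67280*1837/426 = -80*1544917/426 = -61796680/213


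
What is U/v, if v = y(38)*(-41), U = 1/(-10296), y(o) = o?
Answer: 1/16041168 ≈ 6.2340e-8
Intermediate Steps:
U = -1/10296 ≈ -9.7125e-5
v = -1558 (v = 38*(-41) = -1558)
U/v = -1/10296/(-1558) = -1/10296*(-1/1558) = 1/16041168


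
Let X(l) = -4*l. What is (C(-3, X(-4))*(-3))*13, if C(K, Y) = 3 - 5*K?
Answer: -702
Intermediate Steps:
(C(-3, X(-4))*(-3))*13 = ((3 - 5*(-3))*(-3))*13 = ((3 + 15)*(-3))*13 = (18*(-3))*13 = -54*13 = -702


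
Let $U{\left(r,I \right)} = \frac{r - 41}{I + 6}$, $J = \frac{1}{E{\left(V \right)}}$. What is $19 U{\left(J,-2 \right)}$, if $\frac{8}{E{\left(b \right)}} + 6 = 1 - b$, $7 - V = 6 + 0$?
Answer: $- \frac{3173}{16} \approx -198.31$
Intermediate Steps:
$V = 1$ ($V = 7 - \left(6 + 0\right) = 7 - 6 = 1$)
$E{\left(b \right)} = \frac{8}{-5 - b}$ ($E{\left(b \right)} = \frac{8}{-6 - \left(-1 + b\right)} = \frac{8}{-5 - b}$)
$J = - \frac{3}{4}$ ($J = \frac{1}{\left(-8\right) \frac{1}{5 + 1}} = \frac{1}{\left(-8\right) \frac{1}{6}} = \frac{1}{- \frac{4}{3}} = - \frac{3}{4} \approx -0.75$)
$U{\left(r,I \right)} = \frac{-41 + r}{6 + I}$
$19 U{\left(J,-2 \right)} = 19 \frac{-41 - \frac{3}{4}}{6 - 2} = 19 \cdot \frac{1}{4} \left(- \frac{167}{4}\right) = 19 \left(- \frac{167}{16}\right) = - \frac{3173}{16}$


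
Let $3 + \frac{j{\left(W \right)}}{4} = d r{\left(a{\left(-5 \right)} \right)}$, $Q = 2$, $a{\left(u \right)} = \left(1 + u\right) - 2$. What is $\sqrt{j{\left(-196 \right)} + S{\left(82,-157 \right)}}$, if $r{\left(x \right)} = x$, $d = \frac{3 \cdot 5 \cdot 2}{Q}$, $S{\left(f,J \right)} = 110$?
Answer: $i \sqrt{262} \approx 16.186 i$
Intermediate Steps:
$a{\left(u \right)} = -1 + u$
$d = 15$ ($d = \frac{3 \cdot 5 \cdot 2}{2} = 15 \cdot 2 \cdot \frac{1}{2} = 30 \cdot \frac{1}{2} = 15$)
$j{\left(W \right)} = -372$ ($j{\left(W \right)} = -12 + 4 \cdot 15 \left(-1 - 5\right) = -12 + 4 \cdot 15 \left(-6\right) = -12 + 4 \left(-90\right) = -12 - 360 = -372$)
$\sqrt{j{\left(-196 \right)} + S{\left(82,-157 \right)}} = \sqrt{-372 + 110} = \sqrt{-262} = i \sqrt{262}$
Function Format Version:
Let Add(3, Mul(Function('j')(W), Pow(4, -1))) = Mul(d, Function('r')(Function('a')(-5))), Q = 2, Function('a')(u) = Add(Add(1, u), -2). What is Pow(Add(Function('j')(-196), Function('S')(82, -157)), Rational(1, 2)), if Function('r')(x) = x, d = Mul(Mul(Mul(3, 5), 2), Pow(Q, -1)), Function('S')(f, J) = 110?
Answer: Mul(I, Pow(262, Rational(1, 2))) ≈ Mul(16.186, I)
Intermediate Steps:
Function('a')(u) = Add(-1, u)
d = 15 (d = Mul(Mul(Mul(3, 5), 2), Pow(2, -1)) = Mul(Mul(15, 2), Rational(1, 2)) = Mul(30, Rational(1, 2)) = 15)
Function('j')(W) = -372 (Function('j')(W) = Add(-12, Mul(4, Mul(15, Add(-1, -5)))) = Add(-12, Mul(4, Mul(15, -6))) = Add(-12, Mul(4, -90)) = Add(-12, -360) = -372)
Pow(Add(Function('j')(-196), Function('S')(82, -157)), Rational(1, 2)) = Pow(Add(-372, 110), Rational(1, 2)) = Pow(-262, Rational(1, 2)) = Mul(I, Pow(262, Rational(1, 2)))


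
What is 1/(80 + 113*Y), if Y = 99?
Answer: 1/11267 ≈ 8.8755e-5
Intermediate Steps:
1/(80 + 113*Y) = 1/(80 + 113*99) = 1/(80 + 11187) = 1/11267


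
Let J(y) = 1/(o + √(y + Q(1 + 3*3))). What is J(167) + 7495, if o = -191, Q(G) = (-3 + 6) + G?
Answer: 272075804/36301 - 6*√5/36301 ≈ 7495.0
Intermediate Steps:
Q(G) = 3 + G
J(y) = 1/(-191 + √(13 + y)) (J(y) = 1/(-191 + √(y + (3 + (1 + 3*3)))) = 1/(-191 + √(y + (3 + (1 + 9)))) = 1/(-191 + √(y + (3 + 10))) = 1/(-191 + √(y + 13)) = 1/(-191 + √(13 + y)))
J(167) + 7495 = 1/(-191 + √(13 + 167)) + 7495 = 1/(-191 + √180) + 7495 = 1/(-191 + 6*√5) + 7495 = 7495 + 1/(-191 + 6*√5)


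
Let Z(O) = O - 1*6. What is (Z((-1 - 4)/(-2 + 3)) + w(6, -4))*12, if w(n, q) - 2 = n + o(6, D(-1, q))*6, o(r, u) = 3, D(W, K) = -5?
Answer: 180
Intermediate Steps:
Z(O) = -6 + O (Z(O) = O - 6 = -6 + O)
w(n, q) = 20 + n (w(n, q) = 2 + (n + 3*6) = 2 + (n + 18) = 2 + (18 + n) = 20 + n)
(Z((-1 - 4)/(-2 + 3)) + w(6, -4))*12 = ((-6 + (-1 - 4)/(-2 + 3)) + (20 + 6))*12 = ((-6 - 5/1) + 26)*12 = ((-6 - 5*1) + 26)*12 = ((-6 - 5) + 26)*12 = (-11 + 26)*12 = 15*12 = 180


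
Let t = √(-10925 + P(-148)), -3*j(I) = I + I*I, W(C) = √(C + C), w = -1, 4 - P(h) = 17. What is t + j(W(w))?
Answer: ⅔ + I*√10938 - I*√2/3 ≈ 0.66667 + 104.11*I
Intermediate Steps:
P(h) = -13 (P(h) = 4 - 1*17 = 4 - 17 = -13)
W(C) = √2*√C (W(C) = √(2*C) = √2*√C)
j(I) = -I/3 - I²/3 (j(I) = -(I + I*I)/3 = -(I + I²)/3 = -I/3 - I²/3)
t = I*√10938 (t = √(-10925 - 13) = √(-10938) = I*√10938 ≈ 104.58*I)
t + j(W(w)) = I*√10938 - √2*√(-1)*(1 + √2*√(-1))/3 = I*√10938 - √2*I*(1 + √2*I)/3 = I*√10938 - I*√2*(1 + I*√2)/3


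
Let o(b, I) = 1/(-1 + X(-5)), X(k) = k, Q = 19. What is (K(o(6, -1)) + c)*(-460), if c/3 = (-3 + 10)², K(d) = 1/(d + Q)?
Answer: -7643820/113 ≈ -67644.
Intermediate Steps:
o(b, I) = -⅙ (o(b, I) = 1/(-1 - 5) = 1/(-6) = -⅙)
K(d) = 1/(19 + d) (K(d) = 1/(d + 19) = 1/(19 + d))
c = 147 (c = 3*(-3 + 10)² = 3*7² = 3*49 = 147)
(K(o(6, -1)) + c)*(-460) = (1/(19 - ⅙) + 147)*(-460) = (1/(113/6) + 147)*(-460) = (6/113 + 147)*(-460) = (16617/113)*(-460) = -7643820/113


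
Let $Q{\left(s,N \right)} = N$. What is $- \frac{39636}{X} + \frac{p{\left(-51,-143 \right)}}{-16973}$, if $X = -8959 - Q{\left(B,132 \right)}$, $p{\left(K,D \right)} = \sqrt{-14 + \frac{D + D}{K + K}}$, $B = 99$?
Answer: $\frac{39636}{9091} - \frac{i \sqrt{29121}}{865623} \approx 4.3599 - 0.00019714 i$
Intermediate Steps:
$p{\left(K,D \right)} = \sqrt{-14 + \frac{D}{K}}$ ($p{\left(K,D \right)} = \sqrt{-14 + \frac{2 D}{2 K}} = \sqrt{-14 + 2 D \frac{1}{2 K}} = \sqrt{-14 + \frac{D}{K}}$)
$X = -9091$ ($X = -8959 - 132 = -9091$)
$- \frac{39636}{X} + \frac{p{\left(-51,-143 \right)}}{-16973} = - \frac{39636}{-9091} + \frac{\sqrt{-14 - \frac{143}{-51}}}{-16973} = \left(-39636\right) \left(- \frac{1}{9091}\right) + \sqrt{-14 - - \frac{143}{51}} \left(- \frac{1}{16973}\right) = \frac{39636}{9091} + \sqrt{-14 + \frac{143}{51}} \left(- \frac{1}{16973}\right) = \frac{39636}{9091} + \sqrt{- \frac{571}{51}} \left(- \frac{1}{16973}\right) = \frac{39636}{9091} + \frac{i \sqrt{29121}}{51} \left(- \frac{1}{16973}\right) = \frac{39636}{9091} - \frac{i \sqrt{29121}}{865623}$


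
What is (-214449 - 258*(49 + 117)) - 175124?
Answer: -432401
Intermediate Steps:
(-214449 - 258*(49 + 117)) - 175124 = (-214449 - 258*166) - 175124 = (-214449 - 42828) - 175124 = -257277 - 175124 = -432401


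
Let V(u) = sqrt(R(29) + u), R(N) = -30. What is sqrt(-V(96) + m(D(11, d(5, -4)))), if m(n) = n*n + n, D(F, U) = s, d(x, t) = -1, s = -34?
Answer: sqrt(1122 - sqrt(66)) ≈ 33.375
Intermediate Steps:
D(F, U) = -34
m(n) = n + n**2 (m(n) = n**2 + n = n + n**2)
V(u) = sqrt(-30 + u)
sqrt(-V(96) + m(D(11, d(5, -4)))) = sqrt(-sqrt(-30 + 96) - 34*(1 - 34)) = sqrt(-sqrt(66) - 34*(-33)) = sqrt(-sqrt(66) + 1122) = sqrt(1122 - sqrt(66))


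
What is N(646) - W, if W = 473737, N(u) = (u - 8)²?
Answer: -66693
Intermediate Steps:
N(u) = (-8 + u)²
N(646) - W = (-8 + 646)² - 1*473737 = 638² - 473737 = 407044 - 473737 = -66693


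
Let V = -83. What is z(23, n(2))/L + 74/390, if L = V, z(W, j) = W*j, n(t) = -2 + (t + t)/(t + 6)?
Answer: 19597/32370 ≈ 0.60541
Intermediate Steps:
n(t) = -2 + 2*t/(6 + t) (n(t) = -2 + (2*t)/(6 + t) = -2 + 2*t/(6 + t))
L = -83
z(23, n(2))/L + 74/390 = (23*(-12/(6 + 2)))/(-83) + 74/390 = (23*(-12/8))*(-1/83) + 74*(1/390) = (23*(-12*1/8))*(-1/83) + 37/195 = (23*(-3/2))*(-1/83) + 37/195 = -69/2*(-1/83) + 37/195 = 69/166 + 37/195 = 19597/32370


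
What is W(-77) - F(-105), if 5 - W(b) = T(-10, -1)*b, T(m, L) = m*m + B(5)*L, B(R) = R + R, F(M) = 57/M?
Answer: 242744/35 ≈ 6935.5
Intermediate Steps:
B(R) = 2*R
T(m, L) = m² + 10*L (T(m, L) = m*m + (2*5)*L = m² + 10*L)
W(b) = 5 - 90*b (W(b) = 5 - ((-10)² + 10*(-1))*b = 5 - (100 - 10)*b = 5 - 90*b)
W(-77) - F(-105) = (5 - 90*(-77)) - 57/(-105) = (5 + 6930) - 57*(-1)/105 = 6935 - 1*(-19/35) = 6935 + 19/35 = 242744/35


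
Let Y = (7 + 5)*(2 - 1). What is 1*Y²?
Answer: 144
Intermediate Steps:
Y = 12 (Y = 12*1 = 12)
1*Y² = 1*12² = 1*144 = 144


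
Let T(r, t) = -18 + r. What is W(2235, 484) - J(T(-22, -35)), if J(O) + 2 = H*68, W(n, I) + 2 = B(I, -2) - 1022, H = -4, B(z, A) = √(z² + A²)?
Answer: -750 + 2*√58565 ≈ -266.00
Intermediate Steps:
B(z, A) = √(A² + z²)
W(n, I) = -1024 + √(4 + I²) (W(n, I) = -2 + (√((-2)² + I²) - 1022) = -2 + (√(4 + I²) - 1022) = -2 + (-1022 + √(4 + I²)) = -1024 + √(4 + I²))
J(O) = -274 (J(O) = -2 - 4*68 = -2 - 272 = -274)
W(2235, 484) - J(T(-22, -35)) = (-1024 + √(4 + 484²)) - 1*(-274) = (-1024 + √(4 + 234256)) + 274 = (-1024 + √234260) + 274 = (-1024 + 2*√58565) + 274 = -750 + 2*√58565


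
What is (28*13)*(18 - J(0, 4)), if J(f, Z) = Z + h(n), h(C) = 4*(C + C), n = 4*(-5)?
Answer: 63336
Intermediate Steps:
n = -20
h(C) = 8*C (h(C) = 4*(2*C) = 8*C)
J(f, Z) = -160 + Z (J(f, Z) = Z + 8*(-20) = Z - 160 = -160 + Z)
(28*13)*(18 - J(0, 4)) = (28*13)*(18 - (-160 + 4)) = 364*(18 - 1*(-156)) = 364*(18 + 156) = 364*174 = 63336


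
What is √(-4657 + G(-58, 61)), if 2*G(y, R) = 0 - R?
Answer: 25*I*√30/2 ≈ 68.465*I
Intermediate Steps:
G(y, R) = -R/2 (G(y, R) = (0 - R)/2 = (-R)/2 = -R/2)
√(-4657 + G(-58, 61)) = √(-4657 - ½*61) = √(-4657 - 61/2) = √(-9375/2) = 25*I*√30/2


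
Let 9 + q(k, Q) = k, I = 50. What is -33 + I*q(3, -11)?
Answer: -333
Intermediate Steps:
q(k, Q) = -9 + k
-33 + I*q(3, -11) = -33 + 50*(-9 + 3) = -33 + 50*(-6) = -33 - 300 = -333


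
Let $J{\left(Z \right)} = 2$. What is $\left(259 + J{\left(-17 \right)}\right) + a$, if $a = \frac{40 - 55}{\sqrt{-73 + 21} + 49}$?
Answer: $\frac{639498}{2453} + \frac{30 i \sqrt{13}}{2453} \approx 260.7 + 0.044096 i$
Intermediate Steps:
$a = - \frac{15}{49 + 2 i \sqrt{13}}$ ($a = - \frac{15}{\sqrt{-52} + 49} = - \frac{15}{2 i \sqrt{13} + 49} = - \frac{15}{49 + 2 i \sqrt{13}} \approx -0.29963 + 0.044096 i$)
$\left(259 + J{\left(-17 \right)}\right) + a = \left(259 + 2\right) - \left(\frac{735}{2453} - \frac{30 i \sqrt{13}}{2453}\right) = 261 - \left(\frac{735}{2453} - \frac{30 i \sqrt{13}}{2453}\right) = \frac{639498}{2453} + \frac{30 i \sqrt{13}}{2453}$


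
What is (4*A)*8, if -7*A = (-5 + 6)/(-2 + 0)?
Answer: 16/7 ≈ 2.2857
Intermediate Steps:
A = 1/14 (A = -(-5 + 6)/(7*(-2 + 0)) = -1/(7*(-2)) = -(-1)/(7*2) = -⅐*(-½) = 1/14 ≈ 0.071429)
(4*A)*8 = (4*(1/14))*8 = (2/7)*8 = 16/7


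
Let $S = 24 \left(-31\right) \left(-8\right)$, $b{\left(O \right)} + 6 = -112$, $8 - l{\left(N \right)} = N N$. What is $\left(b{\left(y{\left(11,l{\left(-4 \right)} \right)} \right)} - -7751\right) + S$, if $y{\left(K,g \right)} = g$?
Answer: $13585$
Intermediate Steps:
$l{\left(N \right)} = 8 - N^{2}$ ($l{\left(N \right)} = 8 - N N = 8 - N^{2}$)
$b{\left(O \right)} = -118$ ($b{\left(O \right)} = -6 - 112 = -118$)
$S = 5952$ ($S = \left(-744\right) \left(-8\right) = 5952$)
$\left(b{\left(y{\left(11,l{\left(-4 \right)} \right)} \right)} - -7751\right) + S = \left(-118 - -7751\right) + 5952 = \left(-118 + 7751\right) + 5952 = 7633 + 5952 = 13585$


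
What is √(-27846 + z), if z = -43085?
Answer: I*√70931 ≈ 266.33*I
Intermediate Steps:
√(-27846 + z) = √(-27846 - 43085) = √(-70931) = I*√70931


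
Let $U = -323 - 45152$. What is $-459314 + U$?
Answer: $-504789$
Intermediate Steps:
$U = -45475$ ($U = -323 - 45152 = -45475$)
$-459314 + U = -459314 - 45475 = -504789$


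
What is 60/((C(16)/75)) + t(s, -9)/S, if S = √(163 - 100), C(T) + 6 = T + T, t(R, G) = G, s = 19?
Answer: 2250/13 - 3*√7/7 ≈ 171.94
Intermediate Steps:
C(T) = -6 + 2*T (C(T) = -6 + (T + T) = -6 + 2*T)
S = 3*√7 (S = √63 = 3*√7 ≈ 7.9373)
60/((C(16)/75)) + t(s, -9)/S = 60/(((-6 + 2*16)/75)) - 9*√7/21 = 60/(((-6 + 32)*(1/75))) - 3*√7/7 = 60/((26*(1/75))) - 3*√7/7 = 60/(26/75) - 3*√7/7 = 60*(75/26) - 3*√7/7 = 2250/13 - 3*√7/7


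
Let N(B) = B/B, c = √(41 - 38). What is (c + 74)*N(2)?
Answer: 74 + √3 ≈ 75.732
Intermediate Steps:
c = √3 ≈ 1.7320
N(B) = 1
(c + 74)*N(2) = (√3 + 74)*1 = (74 + √3)*1 = 74 + √3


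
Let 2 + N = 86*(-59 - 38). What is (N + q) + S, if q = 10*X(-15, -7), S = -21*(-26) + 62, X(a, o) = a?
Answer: -7886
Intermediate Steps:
S = 608 (S = 546 + 62 = 608)
q = -150 (q = 10*(-15) = -150)
N = -8344 (N = -2 + 86*(-59 - 38) = -2 + 86*(-97) = -2 - 8342 = -8344)
(N + q) + S = (-8344 - 150) + 608 = -8494 + 608 = -7886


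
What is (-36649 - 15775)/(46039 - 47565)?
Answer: 26212/763 ≈ 34.354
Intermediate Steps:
(-36649 - 15775)/(46039 - 47565) = -52424/(-1526) = -52424*(-1/1526) = 26212/763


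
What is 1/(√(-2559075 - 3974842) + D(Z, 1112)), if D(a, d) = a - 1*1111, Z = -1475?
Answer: -2586/13221313 - I*√6533917/13221313 ≈ -0.00019559 - 0.00019334*I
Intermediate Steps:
D(a, d) = -1111 + a (D(a, d) = a - 1111 = -1111 + a)
1/(√(-2559075 - 3974842) + D(Z, 1112)) = 1/(√(-2559075 - 3974842) + (-1111 - 1475)) = 1/(√(-6533917) - 2586) = 1/(I*√6533917 - 2586) = 1/(-2586 + I*√6533917)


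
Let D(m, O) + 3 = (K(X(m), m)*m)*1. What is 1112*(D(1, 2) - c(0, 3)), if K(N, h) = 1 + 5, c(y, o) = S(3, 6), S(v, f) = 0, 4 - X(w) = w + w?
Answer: 3336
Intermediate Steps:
X(w) = 4 - 2*w (X(w) = 4 - (w + w) = 4 - 2*w)
c(y, o) = 0
K(N, h) = 6
D(m, O) = -3 + 6*m (D(m, O) = -3 + (6*m)*1 = -3 + 6*m)
1112*(D(1, 2) - c(0, 3)) = 1112*((-3 + 6*1) - 1*0) = 1112*((-3 + 6) + 0) = 1112*(3 + 0) = 1112*3 = 3336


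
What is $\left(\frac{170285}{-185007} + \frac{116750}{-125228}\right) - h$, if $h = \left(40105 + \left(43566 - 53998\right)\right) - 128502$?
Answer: $\frac{1144816470654427}{11584028298} \approx 98827.0$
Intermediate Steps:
$h = -98829$ ($h = \left(40105 - 10432\right) - 128502 = 29673 - 128502 = -98829$)
$\left(\frac{170285}{-185007} + \frac{116750}{-125228}\right) - h = \left(\frac{170285}{-185007} + \frac{116750}{-125228}\right) - -98829 = \left(170285 \left(- \frac{1}{185007}\right) + 116750 \left(- \frac{1}{125228}\right)\right) + 98829 = \left(- \frac{170285}{185007} - \frac{58375}{62614}\right) + 98829 = - \frac{21462008615}{11584028298} + 98829 = \frac{1144816470654427}{11584028298}$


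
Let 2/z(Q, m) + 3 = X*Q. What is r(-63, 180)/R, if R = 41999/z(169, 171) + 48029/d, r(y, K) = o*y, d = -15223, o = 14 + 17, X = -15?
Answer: 29730519/811336184042 ≈ 3.6644e-5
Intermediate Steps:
o = 31
z(Q, m) = 2/(-3 - 15*Q)
r(y, K) = 31*y
R = -811336184042/15223 (R = 41999/((2/(3*(-1 - 5*169)))) + 48029/(-15223) = 41999/((2/(3*(-1 - 845)))) + 48029*(-1/15223) = 41999/(((2/3)/(-846))) - 48029/15223 = 41999/(((2/3)*(-1/846))) - 48029/15223 = 41999/(-1/1269) - 48029/15223 = 41999*(-1269) - 48029/15223 = -53296731 - 48029/15223 = -811336184042/15223 ≈ -5.3297e+7)
r(-63, 180)/R = (31*(-63))/(-811336184042/15223) = -1953*(-15223/811336184042) = 29730519/811336184042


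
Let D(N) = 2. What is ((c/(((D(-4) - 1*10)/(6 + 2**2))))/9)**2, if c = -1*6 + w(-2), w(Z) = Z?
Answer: 100/81 ≈ 1.2346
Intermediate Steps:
c = -8 (c = -1*6 - 2 = -6 - 2 = -8)
((c/(((D(-4) - 1*10)/(6 + 2**2))))/9)**2 = (-8*(6 + 2**2)/(2 - 1*10)/9)**2 = (-8*(6 + 4)/(2 - 10)*(1/9))**2 = (-8/((-8/10))*(1/9))**2 = (-8/((-8*1/10))*(1/9))**2 = (-8/(-4/5)*(1/9))**2 = (-8*(-5/4)*(1/9))**2 = (10*(1/9))**2 = (10/9)**2 = 100/81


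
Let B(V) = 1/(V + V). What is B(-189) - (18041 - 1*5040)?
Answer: -4914379/378 ≈ -13001.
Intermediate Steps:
B(V) = 1/(2*V)
B(-189) - (18041 - 1*5040) = (½)/(-189) - (18041 - 1*5040) = (½)*(-1/189) - (18041 - 5040) = -1/378 - 1*13001 = -1/378 - 13001 = -4914379/378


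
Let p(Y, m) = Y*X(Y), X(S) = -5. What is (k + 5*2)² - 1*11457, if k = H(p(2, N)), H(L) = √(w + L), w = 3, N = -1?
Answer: -11364 + 20*I*√7 ≈ -11364.0 + 52.915*I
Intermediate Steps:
p(Y, m) = -5*Y (p(Y, m) = Y*(-5) = -5*Y)
H(L) = √(3 + L)
k = I*√7 (k = √(3 - 5*2) = √(3 - 10) = √(-7) = I*√7 ≈ 2.6458*I)
(k + 5*2)² - 1*11457 = (I*√7 + 5*2)² - 1*11457 = (I*√7 + 10)² - 11457 = (10 + I*√7)² - 11457 = -11457 + (10 + I*√7)²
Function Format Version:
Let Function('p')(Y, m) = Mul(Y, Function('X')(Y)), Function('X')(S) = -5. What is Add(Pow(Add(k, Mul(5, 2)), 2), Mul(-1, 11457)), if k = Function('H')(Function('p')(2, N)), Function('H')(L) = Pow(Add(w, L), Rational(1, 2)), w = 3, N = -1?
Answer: Add(-11364, Mul(20, I, Pow(7, Rational(1, 2)))) ≈ Add(-11364., Mul(52.915, I))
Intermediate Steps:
Function('p')(Y, m) = Mul(-5, Y) (Function('p')(Y, m) = Mul(Y, -5) = Mul(-5, Y))
Function('H')(L) = Pow(Add(3, L), Rational(1, 2))
k = Mul(I, Pow(7, Rational(1, 2))) (k = Pow(Add(3, Mul(-5, 2)), Rational(1, 2)) = Pow(Add(3, -10), Rational(1, 2)) = Pow(-7, Rational(1, 2)) = Mul(I, Pow(7, Rational(1, 2))) ≈ Mul(2.6458, I))
Add(Pow(Add(k, Mul(5, 2)), 2), Mul(-1, 11457)) = Add(Pow(Add(Mul(I, Pow(7, Rational(1, 2))), Mul(5, 2)), 2), Mul(-1, 11457)) = Add(Pow(Add(Mul(I, Pow(7, Rational(1, 2))), 10), 2), -11457) = Add(Pow(Add(10, Mul(I, Pow(7, Rational(1, 2)))), 2), -11457) = Add(-11457, Pow(Add(10, Mul(I, Pow(7, Rational(1, 2)))), 2))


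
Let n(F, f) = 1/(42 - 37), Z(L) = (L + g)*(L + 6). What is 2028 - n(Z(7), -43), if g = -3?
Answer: 10139/5 ≈ 2027.8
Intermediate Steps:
Z(L) = (-3 + L)*(6 + L) (Z(L) = (L - 3)*(L + 6) = (-3 + L)*(6 + L))
n(F, f) = 1/5
2028 - n(Z(7), -43) = 2028 - 1*1/5 = 2028 - 1/5 = 10139/5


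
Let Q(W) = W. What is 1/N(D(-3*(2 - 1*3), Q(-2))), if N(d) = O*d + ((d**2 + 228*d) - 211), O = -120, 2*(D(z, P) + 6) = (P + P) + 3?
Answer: -4/3483 ≈ -0.0011484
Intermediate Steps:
D(z, P) = -9/2 + P (D(z, P) = -6 + ((P + P) + 3)/2 = -6 + (2*P + 3)/2 = -6 + (3 + 2*P)/2 = -6 + (3/2 + P) = -9/2 + P)
N(d) = -211 + d**2 + 108*d (N(d) = -120*d + ((d**2 + 228*d) - 211) = -120*d + (-211 + d**2 + 228*d) = -211 + d**2 + 108*d)
1/N(D(-3*(2 - 1*3), Q(-2))) = 1/(-211 + (-9/2 - 2)**2 + 108*(-9/2 - 2)) = 1/(-211 + (-13/2)**2 + 108*(-13/2)) = 1/(-211 + 169/4 - 702) = 1/(-3483/4) = -4/3483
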